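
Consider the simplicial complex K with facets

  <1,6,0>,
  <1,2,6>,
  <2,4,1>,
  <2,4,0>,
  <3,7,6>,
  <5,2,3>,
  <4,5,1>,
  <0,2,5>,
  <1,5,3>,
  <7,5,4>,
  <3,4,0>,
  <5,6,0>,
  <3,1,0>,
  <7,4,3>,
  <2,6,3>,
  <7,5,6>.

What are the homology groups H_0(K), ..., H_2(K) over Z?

H_0 = Z,  H_1 = Z^2,  H_2 = Z.

Take the total order 0 < 1 < 2 < 3 < 4 < 5 < 6 < 7 on the vertex set. Then K (dimension 2) consists of the simplices:

  0-simplices (8): [0], [1], [2], [3], [4], [5], [6], [7]
  1-simplices (24): (24 of them)
  2-simplices (16): [0,1,3], [0,1,6], [0,2,4], [0,2,5], [0,3,4], [0,5,6], [1,2,4], [1,2,6], [1,3,5], [1,4,5], [2,3,5], [2,3,6], [3,4,7], [3,6,7], [4,5,7], [5,6,7]

so the chain groups are C_0 ≅ Z^8, C_1 ≅ Z^24, C_2 ≅ Z^16.

The boundary map ∂_1: C_1 → C_0 sends each edge [p,q] (with p < q) to q − p. For instance
  ∂[2,5] = [5] − [2].
The resulting 8×24 matrix has rank 7, and its Smith normal form has invariant factors (1,1,1,1,1,1,1).

∂_2: C_2 → C_1 sends each 2-simplex [p,q,r] to [q,r] − [p,r] + [p,q]. For instance
  ∂[1,2,4] = [2,4] − [1,4] + [1,2],
  ∂[2,3,6] = [3,6] − [2,6] + [2,3].
The resulting 24×16 matrix has rank 15, and its Smith normal form has invariant factors (1,1,1,1,1,1,1,1,1,1,1,1,1,1,1).

Reading off H_k = ker ∂_k / im ∂_{k+1}:

  H_0: rank C_0 − rank ∂_1 = 8 − 7 = 1, and the invariant factors of ∂_1 are all 1, so H_0 ≅ Z.
  H_1: rank ker ∂_1 − rank ∂_2 = (24 − 7) − 15 = 2, and the invariant factors of ∂_2 are all 1, so H_1 ≅ Z^2.
  H_2: rank ker ∂_2 − rank ∂_3 = (16 − 15) − 0 = 1, and there is no ∂_3, so H_2 ≅ Z.

As a check, the Euler characteristic is 8 − 24 + 16 = 0, which agrees with 1 − 2 + 1 = 0.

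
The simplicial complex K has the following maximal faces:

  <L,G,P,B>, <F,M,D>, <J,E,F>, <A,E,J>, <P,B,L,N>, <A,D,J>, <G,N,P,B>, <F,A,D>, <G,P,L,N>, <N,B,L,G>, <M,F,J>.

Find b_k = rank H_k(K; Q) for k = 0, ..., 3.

Fix the vertex order A < B < D < E < F < G < J < L < M < N < P and write every simplex with vertices in increasing order. Then dim K = 3 and the simplices of K are:

  0-simplices (11): A, B, D, E, F, G, J, L, M, N, P
  1-simplices (22): AD, AE, AF, AJ, BG, BL, BN, BP, DF, DJ, DM, EF, EJ, FJ, FM, GL, GN, GP, JM, LN, LP, NP
  2-simplices (16): ADF, ADJ, AEJ, BGL, BGN, BGP, BLN, BLP, BNP, DFM, EFJ, FJM, GLN, GLP, GNP, LNP
  3-simplices (5): BGLN, BGLP, BGNP, BLNP, GLNP

so the chain groups are C_0 ≅ Z^11, C_1 ≅ Z^22, C_2 ≅ Z^16, C_3 ≅ Z^5.

∂_1: C_1 → C_0 sends each edge [p,q] (with p < q) to q − p. For instance
  ∂DJ = J − D.
The resulting 11×22 matrix has rank 9, and its Smith normal form has invariant factors (1,1,1,1,1,1,1,1,1).

∂_2: C_2 → C_1 maps a triangle to the signed sum of its edges. For instance
  ∂GLN = LN − GN + GL,
  ∂FJM = JM − FM + FJ.
The resulting 22×16 matrix has rank 12, and its Smith normal form has invariant factors (1,1,1,1,1,1,1,1,1,1,1,1).

∂_3: C_3 → C_2 sends each 3-simplex σ to the alternating sum Σ_i (−1)^i (σ with its i-th vertex removed). For instance
  ∂BLNP = LNP − BNP + BLP − BLN,
  ∂BGNP = GNP − BNP + BGP − BGN.
As a 16×5 matrix over Z this has rank 4, with invariant factors (1,1,1,1).

From H_k ≅ ker(∂_k) / im(∂_{k+1}) we obtain:

  H_0: rank C_0 − rank ∂_1 = 11 − 9 = 2, and the invariant factors of ∂_1 are all 1, so H_0 ≅ Z^2.
  H_1: rank ker ∂_1 − rank ∂_2 = (22 − 9) − 12 = 1, and the invariant factors of ∂_2 are all 1, so H_1 ≅ Z.
  H_2: rank ker ∂_2 − rank ∂_3 = (16 − 12) − 4 = 0, and the invariant factors of ∂_3 are all 1, so H_2 ≅ 0.
  H_3: rank ker ∂_3 − rank ∂_4 = (5 − 4) − 0 = 1, and there is no ∂_4, so H_3 ≅ Z.

(K is a triangulation of the disjoint union of the 3-sphere S^3 and the cylinder S^1 x I.)

Hence the Betti numbers are b_0 = 2, b_1 = 1, b_2 = 0, b_3 = 1.

b_0 = 2, b_1 = 1, b_2 = 0, b_3 = 1.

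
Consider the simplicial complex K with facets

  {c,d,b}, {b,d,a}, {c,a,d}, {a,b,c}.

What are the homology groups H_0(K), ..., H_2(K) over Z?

Order the vertices as a < b < c < d. Listing each simplex with vertices in this order, K has dimension 2 with simplices:

  0-simplices (4): a, b, c, d
  1-simplices (6): ab, ac, ad, bc, bd, cd
  2-simplices (4): abc, abd, acd, bcd

so the chain groups are C_0 ≅ Z^4, C_1 ≅ Z^6, C_2 ≅ Z^4.

Boundary ∂_1: C_1 → C_0 sends each edge [p,q] (with p < q) to q − p. For instance
  ∂ad = d − a.
As a 4×6 matrix over Z this has rank 3, with invariant factors (1,1,1).

∂_2: C_2 → C_1 acts by ∂[p,q,r] = [q,r] − [p,r] + [p,q]. For instance
  ∂bcd = cd − bd + bc,
  ∂abd = bd − ad + ab.
As a 6×4 matrix over Z this has rank 3, with invariant factors (1,1,1).

From H_k ≅ ker(∂_k) / im(∂_{k+1}) we obtain:

  H_0: rank C_0 − rank ∂_1 = 4 − 3 = 1, and the invariant factors of ∂_1 are all 1, so H_0 ≅ Z.
  H_1: rank ker ∂_1 − rank ∂_2 = (6 − 3) − 3 = 0, and the invariant factors of ∂_2 are all 1, so H_1 ≅ 0.
  H_2: rank ker ∂_2 − rank ∂_3 = (4 − 3) − 0 = 1, and there is no ∂_3, so H_2 ≅ Z.

H_0 = Z,  H_1 = 0,  H_2 = Z.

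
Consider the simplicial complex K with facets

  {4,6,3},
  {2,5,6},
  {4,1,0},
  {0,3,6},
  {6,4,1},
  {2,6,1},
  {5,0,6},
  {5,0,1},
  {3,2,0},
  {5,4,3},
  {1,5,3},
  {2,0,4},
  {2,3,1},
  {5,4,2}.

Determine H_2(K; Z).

H_2 = Z.

K has 7 vertices, 21 edges, 14 triangles.
rank ∂_2 = 13, rank ∂_3 = 0 ⇒ b_2 = 14 − 13 − 0 = 1. So H_2 ≅ Z.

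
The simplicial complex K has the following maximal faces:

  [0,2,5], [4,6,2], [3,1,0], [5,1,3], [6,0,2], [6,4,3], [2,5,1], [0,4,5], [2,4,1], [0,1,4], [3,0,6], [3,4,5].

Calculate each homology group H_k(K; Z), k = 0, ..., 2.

K has 7 vertices, 18 edges, 12 triangles.
rank ∂_0 = 0, rank ∂_1 = 6 ⇒ b_0 = 7 − 0 − 6 = 1; all invariant factors of ∂_1 are 1 so no torsion. So H_0 ≅ Z.
rank ∂_1 = 6, rank ∂_2 = 12 ⇒ b_1 = 18 − 6 − 12 = 0; ∂_2 has invariant factor(s) [2] giving torsion. So H_1 ≅ Z_2.
rank ∂_2 = 12, rank ∂_3 = 0 ⇒ b_2 = 12 − 12 − 0 = 0. So H_2 ≅ 0.

H_0 ≅ Z,  H_1 ≅ Z_2,  H_2 = 0.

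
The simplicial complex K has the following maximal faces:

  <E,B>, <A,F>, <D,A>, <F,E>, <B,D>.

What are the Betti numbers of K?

b_0 = 1, b_1 = 1.

We work with the vertex ordering A < B < D < E < F. The simplices of K, each written with vertices in increasing order, are:

  0-simplices (5): A, B, D, E, F
  1-simplices (5): AD, AF, BD, BE, EF

giving chain groups C_0 ≅ Z^5, C_1 ≅ Z^5.

The boundary map ∂_1: C_1 → C_0 sends each edge [p,q] (with p < q) to q − p. For instance
  ∂BD = D − B.
The 5×5 boundary matrix has rank 4 and Smith normal form diag(1,1,1,1).

Reading off H_k = ker ∂_k / im ∂_{k+1}:

  H_0: rank C_0 − rank ∂_1 = 5 − 4 = 1, and the invariant factors of ∂_1 are all 1, so H_0 = Z.
  H_1: rank ker ∂_1 − rank ∂_2 = (5 − 4) − 0 = 1, and there is no ∂_2, so H_1 = Z.

As a check, the Euler characteristic is 5 − 5 = 0, which agrees with 1 − 1 = 0.

Hence the Betti numbers are b_0 = 1, b_1 = 1.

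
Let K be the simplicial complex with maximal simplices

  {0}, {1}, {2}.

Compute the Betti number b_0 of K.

Order the vertices as 0 < 1 < 2. Listing each simplex with vertices in this order, K has dimension 0 with simplices:

  0-simplices (3): [0], [1], [2]

so the chain groups are C_0 ≅ Z^3.

Now H_k = ker ∂_k / im ∂_{k+1}, so:

  H_0: rank C_0 − rank ∂_1 = 3 − 0 = 3, and there is no ∂_1, so H_0 ≅ Z^3.

Hence the Betti numbers are b_0 = 3.

b_0 = 3.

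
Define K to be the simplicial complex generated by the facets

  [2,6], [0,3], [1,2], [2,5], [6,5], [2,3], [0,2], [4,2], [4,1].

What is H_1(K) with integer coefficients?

Take the total order 0 < 1 < 2 < 3 < 4 < 5 < 6 on the vertex set. Then K (dimension 1) consists of the simplices:

  0-simplices (7): [0], [1], [2], [3], [4], [5], [6]
  1-simplices (9): [0,2], [0,3], [1,2], [1,4], [2,3], [2,4], [2,5], [2,6], [5,6]

so the chain groups are C_0 ≅ Z^7, C_1 ≅ Z^9.

The boundary map ∂_1: C_1 → C_0 sends each edge [p,q] (with p < q) to q − p.
The resulting 7×9 matrix has rank 6, and its Smith normal form has invariant factors (1,1,1,1,1,1).

Computing H_k = (kernel of ∂_k) / (image of ∂_{k+1}):

  H_1: rank ker ∂_1 − rank ∂_2 = (9 − 6) − 0 = 3, and there is no ∂_2, so H_1 ≅ Z^3.

H_1 = Z^3.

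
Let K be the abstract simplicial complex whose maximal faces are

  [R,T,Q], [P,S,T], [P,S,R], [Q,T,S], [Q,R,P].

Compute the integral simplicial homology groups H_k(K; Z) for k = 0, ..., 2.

H_0 ≅ Z,  H_1 ≅ Z,  H_2 = 0.

K has 5 vertices, 10 edges, 5 triangles.
rank ∂_0 = 0, rank ∂_1 = 4 ⇒ b_0 = 5 − 0 − 4 = 1; all invariant factors of ∂_1 are 1 so no torsion. So H_0 ≅ Z.
rank ∂_1 = 4, rank ∂_2 = 5 ⇒ b_1 = 10 − 4 − 5 = 1; all invariant factors of ∂_2 are 1 so no torsion. So H_1 ≅ Z.
rank ∂_2 = 5, rank ∂_3 = 0 ⇒ b_2 = 5 − 5 − 0 = 0. So H_2 ≅ 0.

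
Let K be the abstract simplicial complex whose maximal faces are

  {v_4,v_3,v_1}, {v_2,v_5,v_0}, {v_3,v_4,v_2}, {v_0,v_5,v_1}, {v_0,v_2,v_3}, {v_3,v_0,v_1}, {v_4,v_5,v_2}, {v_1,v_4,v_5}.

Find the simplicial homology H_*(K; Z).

H_0 ≅ Z,  H_1 = 0,  H_2 ≅ Z.

K has 6 vertices, 12 edges, 8 triangles.
rank ∂_0 = 0, rank ∂_1 = 5 ⇒ b_0 = 6 − 0 − 5 = 1; all invariant factors of ∂_1 are 1 so no torsion. So H_0 ≅ Z.
rank ∂_1 = 5, rank ∂_2 = 7 ⇒ b_1 = 12 − 5 − 7 = 0; all invariant factors of ∂_2 are 1 so no torsion. So H_1 ≅ 0.
rank ∂_2 = 7, rank ∂_3 = 0 ⇒ b_2 = 8 − 7 − 0 = 1. So H_2 ≅ Z.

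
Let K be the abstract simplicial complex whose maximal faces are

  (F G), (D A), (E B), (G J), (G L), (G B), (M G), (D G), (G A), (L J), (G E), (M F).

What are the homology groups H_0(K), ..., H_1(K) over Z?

H_0 = Z,  H_1 = Z^4.

We work with the vertex ordering A < B < D < E < F < G < J < L < M. The simplices of K, each written with vertices in increasing order, are:

  0-simplices (9): A, B, D, E, F, G, J, L, M
  1-simplices (12): AD, AG, BE, BG, DG, EG, FG, FM, GJ, GL, GM, JL

Hence C_0 ≅ Z^9, C_1 ≅ Z^12.

∂_1: C_1 → C_0 is given by ∂[p,q] = [q] − [p].
The 9×12 boundary matrix has rank 8 and Smith normal form diag(1,1,1,1,1,1,1,1).

From H_k ≅ ker(∂_k) / im(∂_{k+1}) we obtain:

  H_0: rank C_0 − rank ∂_1 = 9 − 8 = 1, and the invariant factors of ∂_1 are all 1, so H_0 ≅ Z.
  H_1: rank ker ∂_1 − rank ∂_2 = (12 − 8) − 0 = 4, and there is no ∂_2, so H_1 ≅ Z^4.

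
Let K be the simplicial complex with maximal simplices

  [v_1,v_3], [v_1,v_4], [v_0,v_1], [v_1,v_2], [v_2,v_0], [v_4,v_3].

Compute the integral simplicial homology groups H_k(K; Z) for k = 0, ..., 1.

Take the total order v_0 < v_1 < v_2 < v_3 < v_4 on the vertex set. Then K (dimension 1) consists of the simplices:

  0-simplices (5): [v_0], [v_1], [v_2], [v_3], [v_4]
  1-simplices (6): [v_0,v_1], [v_0,v_2], [v_1,v_2], [v_1,v_3], [v_1,v_4], [v_3,v_4]

giving chain groups C_0 ≅ Z^5, C_1 ≅ Z^6.

The boundary map ∂_1: C_1 → C_0 sends each edge [p,q] (with p < q) to q − p. For instance
  ∂[v_1,v_4] = [v_4] − [v_1].
As a 5×6 matrix over Z this has rank 4, with invariant factors (1,1,1,1).

Reading off H_k = ker ∂_k / im ∂_{k+1}:

  H_0: rank C_0 − rank ∂_1 = 5 − 4 = 1, and the invariant factors of ∂_1 are all 1, so H_0 = Z.
  H_1: rank ker ∂_1 − rank ∂_2 = (6 − 4) − 0 = 2, and there is no ∂_2, so H_1 = Z^2.

H_0 ≅ Z,  H_1 ≅ Z^2.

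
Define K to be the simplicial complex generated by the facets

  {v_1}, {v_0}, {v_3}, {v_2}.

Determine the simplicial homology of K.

Take the total order v_0 < v_1 < v_2 < v_3 on the vertex set. Then K (dimension 0) consists of the simplices:

  0-simplices (4): [v_0], [v_1], [v_2], [v_3]

Hence C_0 ≅ Z^4.

Reading off H_k = ker ∂_k / im ∂_{k+1}:

  H_0: rank C_0 − rank ∂_1 = 4 − 0 = 4, and there is no ∂_1, so H_0 = Z^4.

H_0 ≅ Z^4.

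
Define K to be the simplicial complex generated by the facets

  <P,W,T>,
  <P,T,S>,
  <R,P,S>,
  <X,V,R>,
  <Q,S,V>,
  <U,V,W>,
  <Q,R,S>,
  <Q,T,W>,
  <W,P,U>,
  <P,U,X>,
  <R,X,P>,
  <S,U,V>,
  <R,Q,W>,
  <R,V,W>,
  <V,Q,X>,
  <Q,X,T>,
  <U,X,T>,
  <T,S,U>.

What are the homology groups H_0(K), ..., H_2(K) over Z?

H_0 = Z,  H_1 = Z ⊕ Z/2,  H_2 = 0.

We work with the vertex ordering P < Q < R < S < T < U < V < W < X. The simplices of K, each written with vertices in increasing order, are:

  0-simplices (9): P, Q, R, S, T, U, V, W, X
  1-simplices (27): PR, PS, PT, PU, PW, PX, QR, QS, QT, QV, QW, QX, RS, RV, RW, RX, ST, SU, SV, TU, TW, TX, UV, UW, UX, VW, VX
  2-simplices (18): PRS, PRX, PST, PTW, PUW, PUX, QRS, QRW, QSV, QTW, QTX, QVX, RVW, RVX, STU, SUV, TUX, UVW

so the chain groups are C_0 ≅ Z^9, C_1 ≅ Z^27, C_2 ≅ Z^18.

∂_1: C_1 → C_0 sends each edge [p,q] (with p < q) to q − p.
The resulting 9×27 matrix has rank 8, and its Smith normal form has invariant factors (1,1,1,1,1,1,1,1).

∂_2: C_2 → C_1 sends each 2-simplex [p,q,r] to [q,r] − [p,r] + [p,q]. For instance
  ∂RVX = VX − RX + RV,
  ∂SUV = UV − SV + SU.
This gives a 27×18 integer matrix of rank 18; reducing to Smith normal form yields diagonal entries (1,1,1,1,1,1,1,1,1,1,1,1,1,1,1,1,1,2).

From H_k ≅ ker(∂_k) / im(∂_{k+1}) we obtain:

  H_0: rank C_0 − rank ∂_1 = 9 − 8 = 1, and the invariant factors of ∂_1 are all 1, so H_0 ≅ Z.
  H_1: rank ker ∂_1 − rank ∂_2 = (27 − 8) − 18 = 1, and ∂_2 has invariant factor 2 > 1, so H_1 ≅ Z ⊕ Z/2.
  H_2: rank ker ∂_2 − rank ∂_3 = (18 − 18) − 0 = 0, and there is no ∂_3, so H_2 ≅ 0.

(K is a triangulation of the Klein bottle.)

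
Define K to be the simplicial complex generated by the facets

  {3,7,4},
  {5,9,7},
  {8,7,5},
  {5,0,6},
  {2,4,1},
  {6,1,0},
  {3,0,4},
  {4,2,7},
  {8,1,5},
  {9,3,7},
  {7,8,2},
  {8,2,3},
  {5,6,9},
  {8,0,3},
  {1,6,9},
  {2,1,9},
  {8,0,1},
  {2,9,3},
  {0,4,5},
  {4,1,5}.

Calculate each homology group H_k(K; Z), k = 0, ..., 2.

Order the vertices as 0 < 1 < 2 < 3 < 4 < 5 < 6 < 7 < 8 < 9. Listing each simplex with vertices in this order, K has dimension 2 with simplices:

  0-simplices (10): [0], [1], [2], [3], [4], [5], [6], [7], [8], [9]
  1-simplices (30): (30 of them)
  2-simplices (20): (20 of them)

so the chain groups are C_0 ≅ Z^10, C_1 ≅ Z^30, C_2 ≅ Z^20.

The boundary map ∂_1: C_1 → C_0 is given by ∂[p,q] = [q] − [p].
The 10×30 boundary matrix has rank 9 and Smith normal form diag(1,1,1,1,1,1,1,1,1).

Boundary ∂_2: C_2 → C_1 acts by ∂[p,q,r] = [q,r] − [p,r] + [p,q]. For instance
  ∂[2,3,8] = [3,8] − [2,8] + [2,3],
  ∂[2,7,8] = [7,8] − [2,8] + [2,7].
This gives a 30×20 integer matrix of rank 20; reducing to Smith normal form yields diagonal entries (1,1,1,1,1,1,1,1,1,1,1,1,1,1,1,1,1,1,1,2).

Computing H_k = (kernel of ∂_k) / (image of ∂_{k+1}):

  H_0: rank C_0 − rank ∂_1 = 10 − 9 = 1, and the invariant factors of ∂_1 are all 1, so H_0 = Z.
  H_1: rank ker ∂_1 − rank ∂_2 = (30 − 9) − 20 = 1, and ∂_2 has invariant factor 2 > 1, so H_1 = Z ⊕ Z/2Z.
  H_2: rank ker ∂_2 − rank ∂_3 = (20 − 20) − 0 = 0, and there is no ∂_3, so H_2 = 0.

H_0 ≅ Z,  H_1 ≅ Z ⊕ Z/2Z,  H_2 = 0.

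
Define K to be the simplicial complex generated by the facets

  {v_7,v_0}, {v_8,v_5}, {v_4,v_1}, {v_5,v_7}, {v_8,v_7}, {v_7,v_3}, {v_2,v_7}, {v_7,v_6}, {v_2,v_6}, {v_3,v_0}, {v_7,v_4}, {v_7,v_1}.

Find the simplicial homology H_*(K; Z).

H_0 ≅ Z,  H_1 ≅ Z^4.

We work with the vertex ordering v_0 < v_1 < v_2 < v_3 < v_4 < v_5 < v_6 < v_7 < v_8. The simplices of K, each written with vertices in increasing order, are:

  0-simplices (9): [v_0], [v_1], [v_2], [v_3], [v_4], [v_5], [v_6], [v_7], [v_8]
  1-simplices (12): [v_0,v_3], [v_0,v_7], [v_1,v_4], [v_1,v_7], [v_2,v_6], [v_2,v_7], [v_3,v_7], [v_4,v_7], [v_5,v_7], [v_5,v_8], [v_6,v_7], [v_7,v_8]

so the chain groups are C_0 ≅ Z^9, C_1 ≅ Z^12.

∂_1: C_1 → C_0 sends each edge [p,q] (with p < q) to q − p.
The resulting 9×12 matrix has rank 8, and its Smith normal form has invariant factors (1,1,1,1,1,1,1,1).

From H_k ≅ ker(∂_k) / im(∂_{k+1}) we obtain:

  H_0: rank C_0 − rank ∂_1 = 9 − 8 = 1, and the invariant factors of ∂_1 are all 1, so H_0 ≅ Z.
  H_1: rank ker ∂_1 − rank ∂_2 = (12 − 8) − 0 = 4, and there is no ∂_2, so H_1 ≅ Z^4.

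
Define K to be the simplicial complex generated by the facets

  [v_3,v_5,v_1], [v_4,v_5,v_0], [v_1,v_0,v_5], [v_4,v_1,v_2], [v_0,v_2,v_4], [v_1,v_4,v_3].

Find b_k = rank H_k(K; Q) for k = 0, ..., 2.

We work with the vertex ordering v_0 < v_1 < v_2 < v_3 < v_4 < v_5. The simplices of K, each written with vertices in increasing order, are:

  0-simplices (6): [v_0], [v_1], [v_2], [v_3], [v_4], [v_5]
  1-simplices (12): [v_0,v_1], [v_0,v_2], [v_0,v_4], [v_0,v_5], [v_1,v_2], [v_1,v_3], [v_1,v_4], [v_1,v_5], [v_2,v_4], [v_3,v_4], [v_3,v_5], [v_4,v_5]
  2-simplices (6): [v_0,v_1,v_5], [v_0,v_2,v_4], [v_0,v_4,v_5], [v_1,v_2,v_4], [v_1,v_3,v_4], [v_1,v_3,v_5]

so the chain groups are C_0 ≅ Z^6, C_1 ≅ Z^12, C_2 ≅ Z^6.

The boundary map ∂_1: C_1 → C_0 maps an edge to its endpoints' difference, ∂[p,q] = q − p.
The resulting 6×12 matrix has rank 5, and its Smith normal form has invariant factors (1,1,1,1,1).

Boundary ∂_2: C_2 → C_1 sends each 2-simplex [p,q,r] to [q,r] − [p,r] + [p,q]. For instance
  ∂[v_0,v_2,v_4] = [v_2,v_4] − [v_0,v_4] + [v_0,v_2],
  ∂[v_0,v_4,v_5] = [v_4,v_5] − [v_0,v_5] + [v_0,v_4].
The 12×6 boundary matrix has rank 6 and Smith normal form diag(1,1,1,1,1,1).

From H_k ≅ ker(∂_k) / im(∂_{k+1}) we obtain:

  H_0: rank C_0 − rank ∂_1 = 6 − 5 = 1, and the invariant factors of ∂_1 are all 1, so H_0 ≅ Z.
  H_1: rank ker ∂_1 − rank ∂_2 = (12 − 5) − 6 = 1, and the invariant factors of ∂_2 are all 1, so H_1 ≅ Z.
  H_2: rank ker ∂_2 − rank ∂_3 = (6 − 6) − 0 = 0, and there is no ∂_3, so H_2 ≅ 0.

As a check, the Euler characteristic is 6 − 12 + 6 = 0, which agrees with 1 − 1 + 0 = 0.
(K is a triangulation of the cylinder S^1 x I.)

Hence the Betti numbers are b_0 = 1, b_1 = 1, b_2 = 0.

b_0 = 1, b_1 = 1, b_2 = 0.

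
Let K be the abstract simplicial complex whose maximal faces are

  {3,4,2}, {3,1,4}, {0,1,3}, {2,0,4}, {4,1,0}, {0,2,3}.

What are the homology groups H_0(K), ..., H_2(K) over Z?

Order the vertices as 0 < 1 < 2 < 3 < 4. Listing each simplex with vertices in this order, K has dimension 2 with simplices:

  0-simplices (5): [0], [1], [2], [3], [4]
  1-simplices (9): [0,1], [0,2], [0,3], [0,4], [1,3], [1,4], [2,3], [2,4], [3,4]
  2-simplices (6): [0,1,3], [0,1,4], [0,2,3], [0,2,4], [1,3,4], [2,3,4]

giving chain groups C_0 ≅ Z^5, C_1 ≅ Z^9, C_2 ≅ Z^6.

The boundary map ∂_1: C_1 → C_0 is given by ∂[p,q] = [q] − [p]. For instance
  ∂[2,3] = [3] − [2].
The resulting 5×9 matrix has rank 4, and its Smith normal form has invariant factors (1,1,1,1).

∂_2: C_2 → C_1 maps a triangle to the signed sum of its edges. For instance
  ∂[0,2,4] = [2,4] − [0,4] + [0,2],
  ∂[1,3,4] = [3,4] − [1,4] + [1,3].
As a 9×6 matrix over Z this has rank 5, with invariant factors (1,1,1,1,1).

Now H_k = ker ∂_k / im ∂_{k+1}, so:

  H_0: rank C_0 − rank ∂_1 = 5 − 4 = 1, and the invariant factors of ∂_1 are all 1, so H_0 ≅ Z.
  H_1: rank ker ∂_1 − rank ∂_2 = (9 − 4) − 5 = 0, and the invariant factors of ∂_2 are all 1, so H_1 ≅ 0.
  H_2: rank ker ∂_2 − rank ∂_3 = (6 − 5) − 0 = 1, and there is no ∂_3, so H_2 ≅ Z.

H_0 = Z,  H_1 = 0,  H_2 = Z.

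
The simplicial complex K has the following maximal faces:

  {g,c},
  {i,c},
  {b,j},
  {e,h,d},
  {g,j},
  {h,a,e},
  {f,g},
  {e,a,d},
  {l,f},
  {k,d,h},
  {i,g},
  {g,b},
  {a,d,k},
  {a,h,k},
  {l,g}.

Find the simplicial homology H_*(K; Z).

H_0 ≅ Z^2,  H_1 ≅ Z^3,  H_2 ≅ Z.

K has 12 vertices, 18 edges, 6 triangles.
rank ∂_0 = 0, rank ∂_1 = 10 ⇒ b_0 = 12 − 0 − 10 = 2; all invariant factors of ∂_1 are 1 so no torsion. So H_0 = Z^2.
rank ∂_1 = 10, rank ∂_2 = 5 ⇒ b_1 = 18 − 10 − 5 = 3; all invariant factors of ∂_2 are 1 so no torsion. So H_1 = Z^3.
rank ∂_2 = 5, rank ∂_3 = 0 ⇒ b_2 = 6 − 5 − 0 = 1. So H_2 = Z.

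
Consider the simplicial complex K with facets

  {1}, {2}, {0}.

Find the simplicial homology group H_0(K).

H_0 = Z^3.

Order the vertices as 0 < 1 < 2. Listing each simplex with vertices in this order, K has dimension 0 with simplices:

  0-simplices (3): [0], [1], [2]

giving chain groups C_0 ≅ Z^3.

Now H_k = ker ∂_k / im ∂_{k+1}, so:

  H_0: rank C_0 − rank ∂_1 = 3 − 0 = 3, and there is no ∂_1, so H_0 = Z^3.

(K is a triangulation of a set of 3 points.)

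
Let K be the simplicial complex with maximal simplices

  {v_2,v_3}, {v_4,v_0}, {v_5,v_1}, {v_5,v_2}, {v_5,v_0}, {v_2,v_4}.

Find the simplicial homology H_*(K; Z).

H_0 = Z,  H_1 = Z.

Fix the vertex order v_0 < v_1 < v_2 < v_3 < v_4 < v_5 and write every simplex with vertices in increasing order. Then dim K = 1 and the simplices of K are:

  0-simplices (6): [v_0], [v_1], [v_2], [v_3], [v_4], [v_5]
  1-simplices (6): [v_0,v_4], [v_0,v_5], [v_1,v_5], [v_2,v_3], [v_2,v_4], [v_2,v_5]

so the chain groups are C_0 ≅ Z^6, C_1 ≅ Z^6.

The boundary map ∂_1: C_1 → C_0 maps an edge to its endpoints' difference, ∂[p,q] = q − p.
The resulting 6×6 matrix has rank 5, and its Smith normal form has invariant factors (1,1,1,1,1).

Computing H_k = (kernel of ∂_k) / (image of ∂_{k+1}):

  H_0: rank C_0 − rank ∂_1 = 6 − 5 = 1, and the invariant factors of ∂_1 are all 1, so H_0 ≅ Z.
  H_1: rank ker ∂_1 − rank ∂_2 = (6 − 5) − 0 = 1, and there is no ∂_2, so H_1 ≅ Z.

As a check, the Euler characteristic is 6 − 6 = 0, which agrees with 1 − 1 = 0.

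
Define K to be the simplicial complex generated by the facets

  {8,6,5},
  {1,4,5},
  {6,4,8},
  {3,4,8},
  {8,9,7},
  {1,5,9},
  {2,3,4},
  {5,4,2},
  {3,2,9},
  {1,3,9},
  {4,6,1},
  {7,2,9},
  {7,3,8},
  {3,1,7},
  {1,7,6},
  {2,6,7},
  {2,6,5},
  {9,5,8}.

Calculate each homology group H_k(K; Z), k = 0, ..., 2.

Take the total order 1 < 2 < 3 < 4 < 5 < 6 < 7 < 8 < 9 on the vertex set. Then K (dimension 2) consists of the simplices:

  0-simplices (9): [1], [2], [3], [4], [5], [6], [7], [8], [9]
  1-simplices (27): (27 of them)
  2-simplices (18): [1,3,7], [1,3,9], [1,4,5], [1,4,6], [1,5,9], [1,6,7], [2,3,4], [2,3,9], [2,4,5], [2,5,6], [2,6,7], [2,7,9], [3,4,8], [3,7,8], [4,6,8], [5,6,8], [5,8,9], [7,8,9]

Hence C_0 ≅ Z^9, C_1 ≅ Z^27, C_2 ≅ Z^18.

The boundary map ∂_1: C_1 → C_0 is given by ∂[p,q] = [q] − [p]. For instance
  ∂[1,4] = [4] − [1].
This gives a 9×27 integer matrix of rank 8; reducing to Smith normal form yields diagonal entries (1,1,1,1,1,1,1,1).

The boundary map ∂_2: C_2 → C_1 acts by ∂[p,q,r] = [q,r] − [p,r] + [p,q]. For instance
  ∂[1,5,9] = [5,9] − [1,9] + [1,5],
  ∂[7,8,9] = [8,9] − [7,9] + [7,8].
The 27×18 boundary matrix has rank 18 and Smith normal form diag(1,1,1,1,1,1,1,1,1,1,1,1,1,1,1,1,1,2).

Computing H_k = (kernel of ∂_k) / (image of ∂_{k+1}):

  H_0: rank C_0 − rank ∂_1 = 9 − 8 = 1, and the invariant factors of ∂_1 are all 1, so H_0 = Z.
  H_1: rank ker ∂_1 − rank ∂_2 = (27 − 8) − 18 = 1, and ∂_2 has invariant factor 2 > 1, so H_1 = Z × Z/2.
  H_2: rank ker ∂_2 − rank ∂_3 = (18 − 18) − 0 = 0, and there is no ∂_3, so H_2 = 0.

H_0 ≅ Z,  H_1 ≅ Z × Z/2,  H_2 = 0.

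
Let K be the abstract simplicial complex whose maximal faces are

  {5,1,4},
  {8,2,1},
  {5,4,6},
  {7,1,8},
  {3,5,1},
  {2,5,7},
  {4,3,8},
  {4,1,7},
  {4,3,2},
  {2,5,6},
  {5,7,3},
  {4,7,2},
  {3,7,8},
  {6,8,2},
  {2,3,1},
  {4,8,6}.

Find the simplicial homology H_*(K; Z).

Fix the vertex order 1 < 2 < 3 < 4 < 5 < 6 < 7 < 8 and write every simplex with vertices in increasing order. Then dim K = 2 and the simplices of K are:

  0-simplices (8): [1], [2], [3], [4], [5], [6], [7], [8]
  1-simplices (24): (24 of them)
  2-simplices (16): [1,2,3], [1,2,8], [1,3,5], [1,4,5], [1,4,7], [1,7,8], [2,3,4], [2,4,7], [2,5,6], [2,5,7], [2,6,8], [3,4,8], [3,5,7], [3,7,8], [4,5,6], [4,6,8]

Hence C_0 ≅ Z^8, C_1 ≅ Z^24, C_2 ≅ Z^16.

Boundary ∂_1: C_1 → C_0 maps an edge to its endpoints' difference, ∂[p,q] = q − p.
The resulting 8×24 matrix has rank 7, and its Smith normal form has invariant factors (1,1,1,1,1,1,1).

The boundary map ∂_2: C_2 → C_1 sends each 2-simplex [p,q,r] to [q,r] − [p,r] + [p,q]. For instance
  ∂[3,7,8] = [7,8] − [3,8] + [3,7],
  ∂[4,6,8] = [6,8] − [4,8] + [4,6].
The 24×16 boundary matrix has rank 15 and Smith normal form diag(1,1,1,1,1,1,1,1,1,1,1,1,1,1,1).

From H_k ≅ ker(∂_k) / im(∂_{k+1}) we obtain:

  H_0: rank C_0 − rank ∂_1 = 8 − 7 = 1, and the invariant factors of ∂_1 are all 1, so H_0 = Z.
  H_1: rank ker ∂_1 − rank ∂_2 = (24 − 7) − 15 = 2, and the invariant factors of ∂_2 are all 1, so H_1 = Z^2.
  H_2: rank ker ∂_2 − rank ∂_3 = (16 − 15) − 0 = 1, and there is no ∂_3, so H_2 = Z.

As a check, the Euler characteristic is 8 − 24 + 16 = 0, which agrees with 1 − 2 + 1 = 0.

H_0 ≅ Z,  H_1 ≅ Z^2,  H_2 ≅ Z.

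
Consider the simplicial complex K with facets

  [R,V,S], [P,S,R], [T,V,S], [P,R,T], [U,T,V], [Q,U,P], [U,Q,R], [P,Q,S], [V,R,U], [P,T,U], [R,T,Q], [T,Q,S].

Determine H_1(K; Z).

H_1 = Z/2.

Fix the vertex order P < Q < R < S < T < U < V and write every simplex with vertices in increasing order. Then dim K = 2 and the simplices of K are:

  0-simplices (7): P, Q, R, S, T, U, V
  1-simplices (18): PQ, PR, PS, PT, PU, QR, QS, QT, QU, RS, RT, RU, RV, ST, SV, TU, TV, UV
  2-simplices (12): PQS, PQU, PRS, PRT, PTU, QRT, QRU, QST, RSV, RUV, STV, TUV

Hence C_0 ≅ Z^7, C_1 ≅ Z^18, C_2 ≅ Z^12.

Boundary ∂_1: C_1 → C_0 is given by ∂[p,q] = [q] − [p]. For instance
  ∂RV = V − R.
The resulting 7×18 matrix has rank 6, and its Smith normal form has invariant factors (1,1,1,1,1,1).

The boundary map ∂_2: C_2 → C_1 acts by ∂[p,q,r] = [q,r] − [p,r] + [p,q]. For instance
  ∂QRU = RU − QU + QR,
  ∂PQS = QS − PS + PQ.
The resulting 18×12 matrix has rank 12, and its Smith normal form has invariant factors (1,1,1,1,1,1,1,1,1,1,1,2).

From H_k ≅ ker(∂_k) / im(∂_{k+1}) we obtain:

  H_1: rank ker ∂_1 − rank ∂_2 = (18 − 6) − 12 = 0, and ∂_2 has invariant factor 2 > 1, so H_1 = Z/2.

(K is a triangulation of the real projective plane RP^2.)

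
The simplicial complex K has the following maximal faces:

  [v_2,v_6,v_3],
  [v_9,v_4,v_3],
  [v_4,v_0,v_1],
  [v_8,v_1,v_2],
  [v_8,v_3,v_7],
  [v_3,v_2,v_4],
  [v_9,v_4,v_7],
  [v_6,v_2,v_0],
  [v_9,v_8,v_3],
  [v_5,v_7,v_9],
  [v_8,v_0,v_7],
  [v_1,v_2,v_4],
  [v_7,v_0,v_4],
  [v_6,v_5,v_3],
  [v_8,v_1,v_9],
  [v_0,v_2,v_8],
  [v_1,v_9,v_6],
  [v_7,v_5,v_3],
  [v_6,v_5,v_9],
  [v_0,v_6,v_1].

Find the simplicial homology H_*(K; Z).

Fix the vertex order v_0 < v_1 < v_2 < v_3 < v_4 < v_5 < v_6 < v_7 < v_8 < v_9 and write every simplex with vertices in increasing order. Then dim K = 2 and the simplices of K are:

  0-simplices (10): [v_0], [v_1], [v_2], [v_3], [v_4], [v_5], [v_6], [v_7], [v_8], [v_9]
  1-simplices (30): (30 of them)
  2-simplices (20): (20 of them)

Hence C_0 ≅ Z^10, C_1 ≅ Z^30, C_2 ≅ Z^20.

The boundary map ∂_1: C_1 → C_0 sends each edge [p,q] (with p < q) to q − p. For instance
  ∂[v_5,v_7] = [v_7] − [v_5].
The 10×30 boundary matrix has rank 9 and Smith normal form diag(1,1,1,1,1,1,1,1,1).

The boundary map ∂_2: C_2 → C_1 maps a triangle to the signed sum of its edges. For instance
  ∂[v_5,v_6,v_9] = [v_6,v_9] − [v_5,v_9] + [v_5,v_6],
  ∂[v_1,v_6,v_9] = [v_6,v_9] − [v_1,v_9] + [v_1,v_6].
The resulting 30×20 matrix has rank 20, and its Smith normal form has invariant factors (1,1,1,1,1,1,1,1,1,1,1,1,1,1,1,1,1,1,1,2).

Reading off H_k = ker ∂_k / im ∂_{k+1}:

  H_0: rank C_0 − rank ∂_1 = 10 − 9 = 1, and the invariant factors of ∂_1 are all 1, so H_0 = Z.
  H_1: rank ker ∂_1 − rank ∂_2 = (30 − 9) − 20 = 1, and ∂_2 has invariant factor 2 > 1, so H_1 = Z ⊕ Z/2.
  H_2: rank ker ∂_2 − rank ∂_3 = (20 − 20) − 0 = 0, and there is no ∂_3, so H_2 = 0.

H_0 = Z,  H_1 = Z ⊕ Z/2,  H_2 = 0.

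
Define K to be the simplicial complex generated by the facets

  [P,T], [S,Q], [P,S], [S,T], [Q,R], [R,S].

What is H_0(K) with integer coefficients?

H_0 ≅ Z.

Take the total order P < Q < R < S < T on the vertex set. Then K (dimension 1) consists of the simplices:

  0-simplices (5): P, Q, R, S, T
  1-simplices (6): PS, PT, QR, QS, RS, ST

giving chain groups C_0 ≅ Z^5, C_1 ≅ Z^6.

∂_1: C_1 → C_0 is given by ∂[p,q] = [q] − [p]. For instance
  ∂ST = T − S.
The resulting 5×6 matrix has rank 4, and its Smith normal form has invariant factors (1,1,1,1).

Reading off H_k = ker ∂_k / im ∂_{k+1}:

  H_0: rank C_0 − rank ∂_1 = 5 − 4 = 1, and the invariant factors of ∂_1 are all 1, so H_0 = Z.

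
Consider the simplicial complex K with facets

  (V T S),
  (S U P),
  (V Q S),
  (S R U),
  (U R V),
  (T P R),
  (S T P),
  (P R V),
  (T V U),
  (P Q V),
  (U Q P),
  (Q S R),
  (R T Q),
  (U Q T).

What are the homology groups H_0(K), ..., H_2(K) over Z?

Order the vertices as P < Q < R < S < T < U < V. Listing each simplex with vertices in this order, K has dimension 2 with simplices:

  0-simplices (7): P, Q, R, S, T, U, V
  1-simplices (21): PQ, PR, PS, PT, PU, PV, QR, QS, QT, QU, QV, RS, RT, RU, RV, ST, SU, SV, TU, TV, UV
  2-simplices (14): PQU, PQV, PRT, PRV, PST, PSU, QRS, QRT, QSV, QTU, RSU, RUV, STV, TUV

Hence C_0 ≅ Z^7, C_1 ≅ Z^21, C_2 ≅ Z^14.

∂_1: C_1 → C_0 maps an edge to its endpoints' difference, ∂[p,q] = q − p.
This gives a 7×21 integer matrix of rank 6; reducing to Smith normal form yields diagonal entries (1,1,1,1,1,1).

∂_2: C_2 → C_1 maps a triangle to the signed sum of its edges. For instance
  ∂QSV = SV − QV + QS,
  ∂RUV = UV − RV + RU.
The 21×14 boundary matrix has rank 13 and Smith normal form diag(1,1,1,1,1,1,1,1,1,1,1,1,1).

Computing H_k = (kernel of ∂_k) / (image of ∂_{k+1}):

  H_0: rank C_0 − rank ∂_1 = 7 − 6 = 1, and the invariant factors of ∂_1 are all 1, so H_0 ≅ Z.
  H_1: rank ker ∂_1 − rank ∂_2 = (21 − 6) − 13 = 2, and the invariant factors of ∂_2 are all 1, so H_1 ≅ Z^2.
  H_2: rank ker ∂_2 − rank ∂_3 = (14 − 13) − 0 = 1, and there is no ∂_3, so H_2 ≅ Z.

(K is a triangulation of the torus T^2.)

H_0 ≅ Z,  H_1 ≅ Z^2,  H_2 ≅ Z.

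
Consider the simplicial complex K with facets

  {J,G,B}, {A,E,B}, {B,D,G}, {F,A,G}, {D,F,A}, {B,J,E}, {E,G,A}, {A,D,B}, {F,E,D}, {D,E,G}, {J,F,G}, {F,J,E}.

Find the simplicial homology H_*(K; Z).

K has 7 vertices, 18 edges, 12 triangles.
rank ∂_0 = 0, rank ∂_1 = 6 ⇒ b_0 = 7 − 0 − 6 = 1; all invariant factors of ∂_1 are 1 so no torsion. So H_0 = Z.
rank ∂_1 = 6, rank ∂_2 = 12 ⇒ b_1 = 18 − 6 − 12 = 0; ∂_2 has invariant factor(s) [2] giving torsion. So H_1 = Z/2Z.
rank ∂_2 = 12, rank ∂_3 = 0 ⇒ b_2 = 12 − 12 − 0 = 0. So H_2 = 0.

H_0 ≅ Z,  H_1 ≅ Z/2Z,  H_2 = 0.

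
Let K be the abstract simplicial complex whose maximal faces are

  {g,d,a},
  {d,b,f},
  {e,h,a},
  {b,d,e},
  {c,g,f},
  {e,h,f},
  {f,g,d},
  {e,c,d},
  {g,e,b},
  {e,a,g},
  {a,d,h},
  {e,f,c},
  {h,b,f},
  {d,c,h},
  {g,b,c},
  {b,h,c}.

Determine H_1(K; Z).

H_1 ≅ Z^2.

Take the total order a < b < c < d < e < f < g < h on the vertex set. Then K (dimension 2) consists of the simplices:

  0-simplices (8): a, b, c, d, e, f, g, h
  1-simplices (24): ad, ae, ag, ah, bc, bd, be, bf, bg, bh, cd, ce, cf, cg, ch, de, df, dg, dh, ef, eg, eh, fg, fh
  2-simplices (16): adg, adh, aeg, aeh, bcg, bch, bde, bdf, beg, bfh, cde, cdh, cef, cfg, dfg, efh

so the chain groups are C_0 ≅ Z^8, C_1 ≅ Z^24, C_2 ≅ Z^16.

Boundary ∂_1: C_1 → C_0 maps an edge to its endpoints' difference, ∂[p,q] = q − p.
The 8×24 boundary matrix has rank 7 and Smith normal form diag(1,1,1,1,1,1,1).

∂_2: C_2 → C_1 sends each 2-simplex [p,q,r] to [q,r] − [p,r] + [p,q]. For instance
  ∂aeg = eg − ag + ae,
  ∂bfh = fh − bh + bf.
As a 24×16 matrix over Z this has rank 15, with invariant factors (1,1,1,1,1,1,1,1,1,1,1,1,1,1,1).

From H_k ≅ ker(∂_k) / im(∂_{k+1}) we obtain:

  H_1: rank ker ∂_1 − rank ∂_2 = (24 − 7) − 15 = 2, and the invariant factors of ∂_2 are all 1, so H_1 = Z^2.

(K is a triangulation of the torus T^2.)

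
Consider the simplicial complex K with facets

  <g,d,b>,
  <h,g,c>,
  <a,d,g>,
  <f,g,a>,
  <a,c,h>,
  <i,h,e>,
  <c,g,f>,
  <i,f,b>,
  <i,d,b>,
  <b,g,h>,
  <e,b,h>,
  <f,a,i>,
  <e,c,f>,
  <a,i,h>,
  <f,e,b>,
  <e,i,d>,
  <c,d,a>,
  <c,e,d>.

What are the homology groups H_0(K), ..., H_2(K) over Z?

H_0 = Z,  H_1 = Z ⊕ Z/2Z,  H_2 = 0.

Fix the vertex order a < b < c < d < e < f < g < h < i and write every simplex with vertices in increasing order. Then dim K = 2 and the simplices of K are:

  0-simplices (9): a, b, c, d, e, f, g, h, i
  1-simplices (27): ac, ad, af, ag, ah, ai, bd, be, bf, bg, bh, bi, cd, ce, cf, cg, ch, de, dg, di, ef, eh, ei, fg, fi, gh, hi
  2-simplices (18): acd, ach, adg, afg, afi, ahi, bdg, bdi, bef, beh, bfi, bgh, cde, cef, cfg, cgh, dei, ehi

so the chain groups are C_0 ≅ Z^9, C_1 ≅ Z^27, C_2 ≅ Z^18.

Boundary ∂_1: C_1 → C_0 maps an edge to its endpoints' difference, ∂[p,q] = q − p.
This gives a 9×27 integer matrix of rank 8; reducing to Smith normal form yields diagonal entries (1,1,1,1,1,1,1,1).

The boundary map ∂_2: C_2 → C_1 acts by ∂[p,q,r] = [q,r] − [p,r] + [p,q]. For instance
  ∂bdg = dg − bg + bd,
  ∂dei = ei − di + de.
The 27×18 boundary matrix has rank 18 and Smith normal form diag(1,1,1,1,1,1,1,1,1,1,1,1,1,1,1,1,1,2).

Reading off H_k = ker ∂_k / im ∂_{k+1}:

  H_0: rank C_0 − rank ∂_1 = 9 − 8 = 1, and the invariant factors of ∂_1 are all 1, so H_0 = Z.
  H_1: rank ker ∂_1 − rank ∂_2 = (27 − 8) − 18 = 1, and ∂_2 has invariant factor 2 > 1, so H_1 = Z ⊕ Z/2Z.
  H_2: rank ker ∂_2 − rank ∂_3 = (18 − 18) − 0 = 0, and there is no ∂_3, so H_2 = 0.

As a check, the Euler characteristic is 9 − 27 + 18 = 0, which agrees with 1 − 1 + 0 = 0.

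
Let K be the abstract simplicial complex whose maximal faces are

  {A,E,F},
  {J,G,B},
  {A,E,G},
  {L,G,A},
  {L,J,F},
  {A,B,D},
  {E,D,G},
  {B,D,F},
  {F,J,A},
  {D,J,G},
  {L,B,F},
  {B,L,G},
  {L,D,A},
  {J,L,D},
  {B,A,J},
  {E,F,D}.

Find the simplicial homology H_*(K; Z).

Order the vertices as A < B < D < E < F < G < J < L. Listing each simplex with vertices in this order, K has dimension 2 with simplices:

  0-simplices (8): A, B, D, E, F, G, J, L
  1-simplices (24): AB, AD, AE, AF, AG, AJ, AL, BD, BF, BG, BJ, BL, DE, DF, DG, DJ, DL, EF, EG, FJ, FL, GJ, GL, JL
  2-simplices (16): ABD, ABJ, ADL, AEF, AEG, AFJ, AGL, BDF, BFL, BGJ, BGL, DEF, DEG, DGJ, DJL, FJL

so the chain groups are C_0 ≅ Z^8, C_1 ≅ Z^24, C_2 ≅ Z^16.

The boundary map ∂_1: C_1 → C_0 sends each edge [p,q] (with p < q) to q − p. For instance
  ∂FL = L − F.
As a 8×24 matrix over Z this has rank 7, with invariant factors (1,1,1,1,1,1,1).

∂_2: C_2 → C_1 acts by ∂[p,q,r] = [q,r] − [p,r] + [p,q]. For instance
  ∂BFL = FL − BL + BF,
  ∂ADL = DL − AL + AD.
This gives a 24×16 integer matrix of rank 15; reducing to Smith normal form yields diagonal entries (1,1,1,1,1,1,1,1,1,1,1,1,1,1,1).

Computing H_k = (kernel of ∂_k) / (image of ∂_{k+1}):

  H_0: rank C_0 − rank ∂_1 = 8 − 7 = 1, and the invariant factors of ∂_1 are all 1, so H_0 ≅ Z.
  H_1: rank ker ∂_1 − rank ∂_2 = (24 − 7) − 15 = 2, and the invariant factors of ∂_2 are all 1, so H_1 ≅ Z^2.
  H_2: rank ker ∂_2 − rank ∂_3 = (16 − 15) − 0 = 1, and there is no ∂_3, so H_2 ≅ Z.

H_0 ≅ Z,  H_1 ≅ Z^2,  H_2 ≅ Z.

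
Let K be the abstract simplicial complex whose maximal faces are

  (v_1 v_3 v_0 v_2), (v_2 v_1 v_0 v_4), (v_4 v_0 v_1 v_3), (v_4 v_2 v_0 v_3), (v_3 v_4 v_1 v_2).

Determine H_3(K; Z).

H_3 = Z.

Fix the vertex order v_0 < v_1 < v_2 < v_3 < v_4 and write every simplex with vertices in increasing order. Then dim K = 3 and the simplices of K are:

  0-simplices (5): [v_0], [v_1], [v_2], [v_3], [v_4]
  1-simplices (10): [v_0,v_1], [v_0,v_2], [v_0,v_3], [v_0,v_4], [v_1,v_2], [v_1,v_3], [v_1,v_4], [v_2,v_3], [v_2,v_4], [v_3,v_4]
  2-simplices (10): [v_0,v_1,v_2], [v_0,v_1,v_3], [v_0,v_1,v_4], [v_0,v_2,v_3], [v_0,v_2,v_4], [v_0,v_3,v_4], [v_1,v_2,v_3], [v_1,v_2,v_4], [v_1,v_3,v_4], [v_2,v_3,v_4]
  3-simplices (5): [v_0,v_1,v_2,v_3], [v_0,v_1,v_2,v_4], [v_0,v_1,v_3,v_4], [v_0,v_2,v_3,v_4], [v_1,v_2,v_3,v_4]

Hence C_0 ≅ Z^5, C_1 ≅ Z^10, C_2 ≅ Z^10, C_3 ≅ Z^5.

Boundary ∂_1: C_1 → C_0 is given by ∂[p,q] = [q] − [p].
As a 5×10 matrix over Z this has rank 4, with invariant factors (1,1,1,1).

∂_2: C_2 → C_1 sends each 2-simplex [p,q,r] to [q,r] − [p,r] + [p,q]. For instance
  ∂[v_0,v_1,v_4] = [v_1,v_4] − [v_0,v_4] + [v_0,v_1],
  ∂[v_0,v_2,v_3] = [v_2,v_3] − [v_0,v_3] + [v_0,v_2].
The 10×10 boundary matrix has rank 6 and Smith normal form diag(1,1,1,1,1,1).

Boundary ∂_3: C_3 → C_2 sends each 3-simplex σ to the alternating sum Σ_i (−1)^i (σ with its i-th vertex removed). For instance
  ∂[v_0,v_1,v_2,v_4] = [v_1,v_2,v_4] − [v_0,v_2,v_4] + [v_0,v_1,v_4] − [v_0,v_1,v_2],
  ∂[v_0,v_1,v_3,v_4] = [v_1,v_3,v_4] − [v_0,v_3,v_4] + [v_0,v_1,v_4] − [v_0,v_1,v_3].
The resulting 10×5 matrix has rank 4, and its Smith normal form has invariant factors (1,1,1,1).

Computing H_k = (kernel of ∂_k) / (image of ∂_{k+1}):

  H_3: rank ker ∂_3 − rank ∂_4 = (5 − 4) − 0 = 1, and there is no ∂_4, so H_3 ≅ Z.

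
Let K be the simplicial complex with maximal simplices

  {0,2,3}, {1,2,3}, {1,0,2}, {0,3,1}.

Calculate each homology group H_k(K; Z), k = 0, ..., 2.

H_0 = Z,  H_1 = 0,  H_2 = Z.

Order the vertices as 0 < 1 < 2 < 3. Listing each simplex with vertices in this order, K has dimension 2 with simplices:

  0-simplices (4): [0], [1], [2], [3]
  1-simplices (6): [0,1], [0,2], [0,3], [1,2], [1,3], [2,3]
  2-simplices (4): [0,1,2], [0,1,3], [0,2,3], [1,2,3]

Hence C_0 ≅ Z^4, C_1 ≅ Z^6, C_2 ≅ Z^4.

∂_1: C_1 → C_0 is given by ∂[p,q] = [q] − [p]. For instance
  ∂[1,3] = [3] − [1].
This gives a 4×6 integer matrix of rank 3; reducing to Smith normal form yields diagonal entries (1,1,1).

The boundary map ∂_2: C_2 → C_1 maps a triangle to the signed sum of its edges. For instance
  ∂[0,1,3] = [1,3] − [0,3] + [0,1],
  ∂[1,2,3] = [2,3] − [1,3] + [1,2].
As a 6×4 matrix over Z this has rank 3, with invariant factors (1,1,1).

From H_k ≅ ker(∂_k) / im(∂_{k+1}) we obtain:

  H_0: rank C_0 − rank ∂_1 = 4 − 3 = 1, and the invariant factors of ∂_1 are all 1, so H_0 = Z.
  H_1: rank ker ∂_1 − rank ∂_2 = (6 − 3) − 3 = 0, and the invariant factors of ∂_2 are all 1, so H_1 = 0.
  H_2: rank ker ∂_2 − rank ∂_3 = (4 − 3) − 0 = 1, and there is no ∂_3, so H_2 = Z.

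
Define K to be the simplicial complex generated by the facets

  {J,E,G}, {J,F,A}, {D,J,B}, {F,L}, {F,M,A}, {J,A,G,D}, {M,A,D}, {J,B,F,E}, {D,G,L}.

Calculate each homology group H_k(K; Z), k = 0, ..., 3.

We work with the vertex ordering A < B < D < E < F < G < J < L < M. The simplices of K, each written with vertices in increasing order, are:

  0-simplices (9): A, B, D, E, F, G, J, L, M
  1-simplices (21): AD, AF, AG, AJ, AM, BD, BE, BF, BJ, DG, DJ, DL, DM, EF, EG, EJ, FJ, FL, FM, GJ, GL
  2-simplices (14): ADG, ADJ, ADM, AFJ, AFM, AGJ, BDJ, BEF, BEJ, BFJ, DGJ, DGL, EFJ, EGJ
  3-simplices (2): ADGJ, BEFJ

giving chain groups C_0 ≅ Z^9, C_1 ≅ Z^21, C_2 ≅ Z^14, C_3 ≅ Z^2.

∂_1: C_1 → C_0 sends each edge [p,q] (with p < q) to q − p. For instance
  ∂DM = M − D.
This gives a 9×21 integer matrix of rank 8; reducing to Smith normal form yields diagonal entries (1,1,1,1,1,1,1,1).

The boundary map ∂_2: C_2 → C_1 acts by ∂[p,q,r] = [q,r] − [p,r] + [p,q]. For instance
  ∂DGJ = GJ − DJ + DG,
  ∂ADG = DG − AG + AD.
As a 21×14 matrix over Z this has rank 12, with invariant factors (1,1,1,1,1,1,1,1,1,1,1,1).

∂_3: C_3 → C_2 sends each 3-simplex σ to the alternating sum Σ_i (−1)^i (σ with its i-th vertex removed). For instance
  ∂ADGJ = DGJ − AGJ + ADJ − ADG,
  ∂BEFJ = EFJ − BFJ + BEJ − BEF.
This gives a 14×2 integer matrix of rank 2; reducing to Smith normal form yields diagonal entries (1,1).

Computing H_k = (kernel of ∂_k) / (image of ∂_{k+1}):

  H_0: rank C_0 − rank ∂_1 = 9 − 8 = 1, and the invariant factors of ∂_1 are all 1, so H_0 ≅ Z.
  H_1: rank ker ∂_1 − rank ∂_2 = (21 − 8) − 12 = 1, and the invariant factors of ∂_2 are all 1, so H_1 ≅ Z.
  H_2: rank ker ∂_2 − rank ∂_3 = (14 − 12) − 2 = 0, and the invariant factors of ∂_3 are all 1, so H_2 ≅ 0.
  H_3: rank ker ∂_3 − rank ∂_4 = (2 − 2) − 0 = 0, and there is no ∂_4, so H_3 ≅ 0.

H_0 ≅ Z,  H_1 ≅ Z,  H_2 = 0,  H_3 = 0.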